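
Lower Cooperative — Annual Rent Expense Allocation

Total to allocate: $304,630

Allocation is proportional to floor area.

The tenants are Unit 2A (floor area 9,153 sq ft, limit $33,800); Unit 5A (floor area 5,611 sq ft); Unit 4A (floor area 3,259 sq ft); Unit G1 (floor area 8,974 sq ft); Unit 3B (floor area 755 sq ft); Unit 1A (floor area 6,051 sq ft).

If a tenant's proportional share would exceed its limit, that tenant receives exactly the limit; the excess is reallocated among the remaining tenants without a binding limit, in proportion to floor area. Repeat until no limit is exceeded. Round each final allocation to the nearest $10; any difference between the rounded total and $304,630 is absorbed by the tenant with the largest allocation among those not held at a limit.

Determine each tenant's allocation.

Total floor area = 33,803.
Unconstrained shares: Unit 2A 82,486.12; Unit 5A 50,565.89; Unit 4A 29,369.85; Unit G1 80,872.99; Unit 3B 6,804.00; Unit 1A 54,531.14.
Cap binds for Unit 2A ($33,800); balance $270,830 reallocated over remaining floor area 24,650.
Remaining shares: Unit 5A 61,648.16 → $61,650; Unit 4A 35,806.69 → $35,810; Unit G1 98,597.50 → $98,600; Unit 3B 8,295.20 → $8,300; Unit 1A 66,482.45 → $66,480.
Rounding difference −$10 applied to Unit G1 → $98,590.

Unit 2A: $33,800 · Unit 5A: $61,650 · Unit 4A: $35,810 · Unit G1: $98,590 · Unit 3B: $8,300 · Unit 1A: $66,480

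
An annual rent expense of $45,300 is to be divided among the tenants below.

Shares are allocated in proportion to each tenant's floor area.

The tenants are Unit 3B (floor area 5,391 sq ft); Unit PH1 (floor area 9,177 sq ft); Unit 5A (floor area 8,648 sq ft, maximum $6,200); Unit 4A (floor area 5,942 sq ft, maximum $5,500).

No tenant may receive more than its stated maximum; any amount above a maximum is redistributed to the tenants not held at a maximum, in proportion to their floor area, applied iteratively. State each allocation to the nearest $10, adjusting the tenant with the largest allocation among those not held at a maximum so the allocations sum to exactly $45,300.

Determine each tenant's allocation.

Unit 3B: $12,430 · Unit PH1: $21,170 · Unit 5A: $6,200 · Unit 4A: $5,500

Combined floor area = 29,158.
Pro-rata shares before constraints: Unit 3B 8,375.48; Unit PH1 14,257.43; Unit 5A 13,435.57; Unit 4A 9,231.52.
Cap binds for Unit 5A ($6,200), Unit 4A ($5,500); balance $33,600 reallocated over remaining floor area 14,568.
Redistributed shares: Unit 3B 12,433.94 → $12,430; Unit PH1 21,166.06 → $21,170.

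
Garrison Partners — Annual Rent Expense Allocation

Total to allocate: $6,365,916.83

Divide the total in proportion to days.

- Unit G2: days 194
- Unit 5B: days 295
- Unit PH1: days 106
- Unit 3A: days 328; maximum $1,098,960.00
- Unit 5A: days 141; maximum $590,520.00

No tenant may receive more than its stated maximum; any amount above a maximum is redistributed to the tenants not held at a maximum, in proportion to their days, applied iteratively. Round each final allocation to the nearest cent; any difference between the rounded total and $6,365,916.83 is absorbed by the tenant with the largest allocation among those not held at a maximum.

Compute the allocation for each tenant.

Unit G2: $1,524,754.19 · Unit 5B: $2,318,569.52 · Unit PH1: $833,113.12 · Unit 3A: $1,098,960.00 · Unit 5A: $590,520.00

Days total: 1,064.
Proportional shares (ignoring caps): Unit G2 1,160,702.8807; Unit 5B 1,764,986.3391; Unit PH1 634,198.4812; Unit 3A 1,962,425.4889; Unit 5A 843,603.6401.
Held at cap: Unit 3A ($1,098,960.00), Unit 5A ($590,520.00); balance $4,676,436.83 reallocated over remaining days 595.
Redistributed shares: Unit G2 1,524,754.1933 → $1,524,754.19; Unit 5B 2,318,569.5208 → $2,318,569.52; Unit PH1 833,113.1159 → $833,113.12.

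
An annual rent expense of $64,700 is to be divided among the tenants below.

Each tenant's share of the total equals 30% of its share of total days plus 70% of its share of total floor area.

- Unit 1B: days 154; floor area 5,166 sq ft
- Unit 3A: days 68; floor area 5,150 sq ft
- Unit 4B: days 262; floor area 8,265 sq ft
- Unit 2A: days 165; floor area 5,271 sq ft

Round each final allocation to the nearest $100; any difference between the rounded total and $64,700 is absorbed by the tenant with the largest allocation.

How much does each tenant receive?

Totals — days 649, floor area 23,852.
Composite weights (30% days + 70% floor area): Unit 1B 0.2228; Unit 3A 0.1826; Unit 4B 0.3637; Unit 2A 0.2310.
Proportional shares: Unit 1B 14,414.93; Unit 3A 11,812.50; Unit 4B 23,529.30; Unit 2A 14,943.28.
After rounding ($100): Unit 1B $14,400; Unit 3A $11,800; Unit 4B $23,500; Unit 2A $14,900. Sum = $64,600.
Difference $64,700 − $64,600 = +$100 applied to largest allocation (Unit 4B): Unit 4B becomes $23,600.

Unit 1B: $14,400; Unit 3A: $11,800; Unit 4B: $23,600; Unit 2A: $14,900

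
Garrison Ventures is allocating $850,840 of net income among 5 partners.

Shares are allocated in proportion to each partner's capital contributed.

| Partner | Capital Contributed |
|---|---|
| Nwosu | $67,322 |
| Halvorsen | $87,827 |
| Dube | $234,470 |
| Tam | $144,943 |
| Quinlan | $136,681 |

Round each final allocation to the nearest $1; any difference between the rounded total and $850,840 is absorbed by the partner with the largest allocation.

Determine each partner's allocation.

Nwosu: $85,335; Halvorsen: $111,326; Dube: $297,204; Tam: $183,724; Quinlan: $173,251

Sum of capital contributed: 671,243.
Proportional shares: Nwosu 67,322/671,243 × $850,840 = 85,334.60; Halvorsen 87,827/671,243 × $850,840 = 111,325.89; Dube 234,470/671,243 × $850,840 = 297,204.52; Tam 144,943/671,243 × $850,840 = 183,723.78; Quinlan 136,681/671,243 × $850,840 = 173,251.21.
After rounding ($1): Nwosu $85,335; Halvorsen $111,326; Dube $297,205; Tam $183,724; Quinlan $173,251. Sum = $850,841.
Difference $850,840 − $850,841 = −$1 applied to largest allocation (Dube): Dube becomes $297,204.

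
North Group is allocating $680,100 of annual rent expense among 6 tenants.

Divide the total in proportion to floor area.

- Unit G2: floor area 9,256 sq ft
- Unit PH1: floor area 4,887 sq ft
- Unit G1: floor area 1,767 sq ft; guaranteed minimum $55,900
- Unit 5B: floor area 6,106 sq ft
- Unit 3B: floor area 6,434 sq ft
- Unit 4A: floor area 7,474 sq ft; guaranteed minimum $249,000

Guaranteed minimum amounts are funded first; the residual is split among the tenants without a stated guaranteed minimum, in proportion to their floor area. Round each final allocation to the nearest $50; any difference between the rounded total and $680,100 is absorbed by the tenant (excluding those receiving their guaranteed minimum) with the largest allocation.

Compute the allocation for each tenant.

Unit G2: $130,200; Unit PH1: $68,700; Unit G1: $55,900; Unit 5B: $85,850; Unit 3B: $90,450; Unit 4A: $249,000

Guaranteed amounts: Unit G1 $55,900; Unit 4A $249,000. Balance $375,200.
Balance split over remaining floor area 26,683: Unit G2 130,152.20 → $130,150; Unit PH1 68,718.00 → $68,700; Unit 5B 85,858.83 → $85,850; Unit 3B 90,470.97 → $90,450.
Rounding difference +$50 applied to Unit G2 → $130,200.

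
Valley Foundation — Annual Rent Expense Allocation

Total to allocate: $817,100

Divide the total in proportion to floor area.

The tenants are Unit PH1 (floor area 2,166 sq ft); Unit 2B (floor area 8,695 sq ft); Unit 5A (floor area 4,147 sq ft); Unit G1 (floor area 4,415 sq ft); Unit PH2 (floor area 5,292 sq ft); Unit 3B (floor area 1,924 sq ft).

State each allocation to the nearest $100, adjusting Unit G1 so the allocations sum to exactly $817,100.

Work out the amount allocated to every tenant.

Total floor area = 26,639.
Unrounded shares: Unit PH1 2,166/26,639 × $817,100 = 66,437.88; Unit 2B 8,695/26,639 × $817,100 = 266,702.37; Unit 5A 4,147/26,639 × $817,100 = 127,201.24; Unit G1 4,415/26,639 × $817,100 = 135,421.62; Unit PH2 5,292/26,639 × $817,100 = 162,321.90; Unit 3B 1,924/26,639 × $817,100 = 59,014.99.
At nearest $100: Unit PH1 $66,400; Unit 2B $266,700; Unit 5A $127,200; Unit G1 $135,400; Unit PH2 $162,300; Unit 3B $59,000. Sum = $817,000.
Difference $817,100 − $817,000 = +$100 applied to Unit G1: Unit G1 becomes $135,500.

Unit PH1: $66,400; Unit 2B: $266,700; Unit 5A: $127,200; Unit G1: $135,500; Unit PH2: $162,300; Unit 3B: $59,000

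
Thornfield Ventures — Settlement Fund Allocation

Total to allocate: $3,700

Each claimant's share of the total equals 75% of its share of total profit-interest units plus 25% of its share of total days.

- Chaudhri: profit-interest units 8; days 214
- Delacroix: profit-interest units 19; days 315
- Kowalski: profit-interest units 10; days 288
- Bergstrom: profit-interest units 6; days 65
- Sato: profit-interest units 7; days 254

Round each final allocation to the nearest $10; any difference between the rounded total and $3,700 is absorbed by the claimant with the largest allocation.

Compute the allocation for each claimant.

Totals — profit-interest units 50, days 1,136.
Composite weights (75% profit-interest units + 25% days): Chaudhri 0.1671; Delacroix 0.3543; Kowalski 0.2134; Bergstrom 0.1043; Sato 0.1609.
Proportional shares: Chaudhri 618.25; Delacroix 1,310.99; Kowalski 789.51; Bergstrom 385.93; Sato 595.32.
At nearest $10: Chaudhri $620; Delacroix $1,310; Kowalski $790; Bergstrom $390; Sato $600. Sum = $3,710.
Difference $3,700 − $3,710 = −$10 applied to largest allocation (Delacroix): Delacroix becomes $1,300.

Chaudhri: $620 · Delacroix: $1,300 · Kowalski: $790 · Bergstrom: $390 · Sato: $600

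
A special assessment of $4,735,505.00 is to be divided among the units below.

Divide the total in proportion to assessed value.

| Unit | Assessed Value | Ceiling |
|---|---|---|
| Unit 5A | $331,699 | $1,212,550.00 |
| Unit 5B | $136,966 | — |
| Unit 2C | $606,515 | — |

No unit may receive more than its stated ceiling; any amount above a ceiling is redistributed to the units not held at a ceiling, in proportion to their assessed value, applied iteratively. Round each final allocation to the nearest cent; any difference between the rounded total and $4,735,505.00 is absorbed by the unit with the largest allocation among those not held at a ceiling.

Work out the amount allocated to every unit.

Assessed value total: 1,075,180.
Unconstrained shares: Unit 5A 1,460,929.5867; Unit 5B 603,250.7839; Unit 2C 2,671,324.6294.
Cap binds for Unit 5A ($1,212,550.00); residual $3,522,955.00 reallocated over remaining assessed value 743,481.
Remaining shares: Unit 5B 649,007.9162 → $649,007.92; Unit 2C 2,873,947.0838 → $2,873,947.08.

Unit 5A: $1,212,550.00 · Unit 5B: $649,007.92 · Unit 2C: $2,873,947.08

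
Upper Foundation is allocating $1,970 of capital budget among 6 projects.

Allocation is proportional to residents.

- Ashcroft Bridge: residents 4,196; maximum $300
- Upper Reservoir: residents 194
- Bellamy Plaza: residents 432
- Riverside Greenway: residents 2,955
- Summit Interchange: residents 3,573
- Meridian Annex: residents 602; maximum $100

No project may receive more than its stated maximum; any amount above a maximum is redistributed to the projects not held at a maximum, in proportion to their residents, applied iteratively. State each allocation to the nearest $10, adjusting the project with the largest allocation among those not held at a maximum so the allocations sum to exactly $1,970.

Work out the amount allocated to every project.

Residents total: 11,952.
Proportional shares (ignoring caps): Ashcroft Bridge 691.61; Upper Reservoir 31.98; Bellamy Plaza 71.20; Riverside Greenway 487.06; Summit Interchange 588.92; Meridian Annex 99.23.
Held at cap: Ashcroft Bridge ($300); residual $1,670 reallocated over remaining residents 7,756.
Held at cap: Meridian Annex ($100); residual $1,570 reallocated over remaining residents 7,154.
Redistributed shares: Upper Reservoir 42.57 → $40; Bellamy Plaza 94.81 → $90; Riverside Greenway 648.50 → $650; Summit Interchange 784.12 → $780.
Rounding difference +$10 applied to Summit Interchange → $790.

Ashcroft Bridge: $300 | Upper Reservoir: $40 | Bellamy Plaza: $90 | Riverside Greenway: $650 | Summit Interchange: $790 | Meridian Annex: $100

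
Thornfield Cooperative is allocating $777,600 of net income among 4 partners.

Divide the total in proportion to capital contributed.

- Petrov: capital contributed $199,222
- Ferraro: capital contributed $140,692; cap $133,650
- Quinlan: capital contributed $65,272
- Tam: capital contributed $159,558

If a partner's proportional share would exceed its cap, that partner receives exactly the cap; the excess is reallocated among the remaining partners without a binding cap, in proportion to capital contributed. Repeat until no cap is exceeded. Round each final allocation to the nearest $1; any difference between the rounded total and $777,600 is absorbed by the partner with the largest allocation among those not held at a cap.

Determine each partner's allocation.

Petrov: $302,531; Ferraro: $133,650; Quinlan: $99,120; Tam: $242,299

Total capital contributed = 564,744.
Proportional shares (ignoring caps): Petrov 274,310.18; Ferraro 193,719.81; Quinlan 89,873.48; Tam 219,696.54.
Held at cap: Ferraro ($133,650); balance $643,950 reallocated over remaining capital contributed 424,052.
Remaining shares: Petrov 302,531.31 → $302,531; Quinlan 99,119.69 → $99,120; Tam 242,299.00 → $242,299.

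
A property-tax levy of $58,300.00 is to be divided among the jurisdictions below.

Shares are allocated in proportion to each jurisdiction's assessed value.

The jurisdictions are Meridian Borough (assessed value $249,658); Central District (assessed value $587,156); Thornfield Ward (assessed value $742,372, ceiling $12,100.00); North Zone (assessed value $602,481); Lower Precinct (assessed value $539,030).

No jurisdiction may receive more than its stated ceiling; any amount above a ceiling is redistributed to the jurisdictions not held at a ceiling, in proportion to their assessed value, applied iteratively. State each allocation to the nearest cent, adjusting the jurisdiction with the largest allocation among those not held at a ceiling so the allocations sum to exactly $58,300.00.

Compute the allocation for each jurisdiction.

Meridian Borough: $5,830.29 | Central District: $13,711.91 | Thornfield Ward: $12,100.00 | North Zone: $14,069.78 | Lower Precinct: $12,588.02

Sum of assessed value: 2,720,697.
Pro-rata shares before constraints: Meridian Borough 5,349.7546; Central District 12,581.7740; Thornfield Ward 15,907.7941; North Zone 12,910.1632; Lower Precinct 11,550.5141.
Capped: Thornfield Ward ($12,100.00); balance $46,200.00 reallocated over remaining assessed value 1,978,325.
Shares after redistribution: Meridian Borough 5,830.2855 → $5,830.29; Central District 13,711.9064 → $13,711.91; North Zone 14,069.7925 → $14,069.79; Lower Precinct 12,588.0156 → $12,588.02.
Rounding difference −$0.01 applied to North Zone → $14,069.78.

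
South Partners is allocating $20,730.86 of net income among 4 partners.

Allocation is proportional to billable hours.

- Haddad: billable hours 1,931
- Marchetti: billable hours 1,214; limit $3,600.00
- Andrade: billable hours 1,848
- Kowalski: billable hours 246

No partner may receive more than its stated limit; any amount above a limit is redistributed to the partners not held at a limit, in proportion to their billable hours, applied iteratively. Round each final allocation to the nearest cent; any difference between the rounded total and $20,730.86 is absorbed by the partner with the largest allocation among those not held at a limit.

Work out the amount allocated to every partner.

Sum of billable hours: 5,239.
Pro-rata shares before constraints: Haddad 7,641.0175; Marchetti 4,803.8297; Andrade 7,312.5843; Kowalski 973.4284.
Cap binds for Marchetti ($3,600.00); residual $17,130.86 reallocated over remaining billable hours 4,025.
Shares after redistribution: Haddad 8,218.5567 → $8,218.56; Andrade 7,865.2992 → $7,865.30; Kowalski 1,047.0041 → $1,047.00.

Haddad: $8,218.56; Marchetti: $3,600.00; Andrade: $7,865.30; Kowalski: $1,047.00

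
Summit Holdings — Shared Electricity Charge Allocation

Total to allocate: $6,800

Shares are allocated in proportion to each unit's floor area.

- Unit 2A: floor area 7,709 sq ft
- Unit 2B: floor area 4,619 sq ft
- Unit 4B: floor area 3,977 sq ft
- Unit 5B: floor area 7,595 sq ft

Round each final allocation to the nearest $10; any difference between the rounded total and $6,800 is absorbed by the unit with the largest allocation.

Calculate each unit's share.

Unit 2A: $2,200 | Unit 2B: $1,310 | Unit 4B: $1,130 | Unit 5B: $2,160

Total floor area = 23,900.
Raw shares: Unit 2A 7,709/23,900 × $6,800 = 2,193.36; Unit 2B 4,619/23,900 × $6,800 = 1,314.19; Unit 4B 3,977/23,900 × $6,800 = 1,131.53; Unit 5B 7,595/23,900 × $6,800 = 2,160.92.
After rounding ($10): Unit 2A $2,190; Unit 2B $1,310; Unit 4B $1,130; Unit 5B $2,160. Sum = $6,790.
Difference $6,800 − $6,790 = +$10 applied to largest allocation (Unit 2A): Unit 2A becomes $2,200.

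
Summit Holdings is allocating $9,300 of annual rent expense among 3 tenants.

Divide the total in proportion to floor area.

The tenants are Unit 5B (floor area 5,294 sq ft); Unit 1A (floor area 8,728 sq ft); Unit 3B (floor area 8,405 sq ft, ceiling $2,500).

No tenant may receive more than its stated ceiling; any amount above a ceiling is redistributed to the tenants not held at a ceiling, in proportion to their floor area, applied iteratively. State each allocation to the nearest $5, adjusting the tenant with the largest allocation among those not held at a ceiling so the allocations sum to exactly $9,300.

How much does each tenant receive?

Sum of floor area: 22,427.
Unconstrained shares: Unit 5B 2,195.31; Unit 1A 3,619.32; Unit 3B 3,485.37.
Held at cap: Unit 3B ($2,500); balance $6,800 reallocated over remaining floor area 14,022.
Shares after redistribution: Unit 5B 2,567.34 → $2,565; Unit 1A 4,232.66 → $4,235.

Unit 5B: $2,565; Unit 1A: $4,235; Unit 3B: $2,500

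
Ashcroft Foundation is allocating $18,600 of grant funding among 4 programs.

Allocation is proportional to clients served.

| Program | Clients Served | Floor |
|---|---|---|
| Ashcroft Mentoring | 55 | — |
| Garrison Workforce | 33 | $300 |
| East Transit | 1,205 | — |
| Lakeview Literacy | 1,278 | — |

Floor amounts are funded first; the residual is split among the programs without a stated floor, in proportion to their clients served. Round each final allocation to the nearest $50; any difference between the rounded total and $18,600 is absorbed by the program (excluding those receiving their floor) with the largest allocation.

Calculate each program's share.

Fund the minimums — Garrison Workforce $300. Residual $18,300.
Residual split over remaining clients served 2,538: Ashcroft Mentoring 396.57 → $400; East Transit 8,688.53 → $8,700; Lakeview Literacy 9,214.89 → $9,200.

Ashcroft Mentoring: $400 · Garrison Workforce: $300 · East Transit: $8,700 · Lakeview Literacy: $9,200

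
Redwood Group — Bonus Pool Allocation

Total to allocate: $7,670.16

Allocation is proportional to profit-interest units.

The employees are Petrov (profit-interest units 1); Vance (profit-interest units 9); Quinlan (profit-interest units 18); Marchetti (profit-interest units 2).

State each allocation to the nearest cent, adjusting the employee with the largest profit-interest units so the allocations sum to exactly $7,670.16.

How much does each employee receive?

Petrov: $255.67 | Vance: $2,301.05 | Quinlan: $4,602.10 | Marchetti: $511.34

Combined profit-interest units = 1 + 9 + 18 + 2 = 30.
Raw shares: Petrov 255.6720; Vance 2,301.0480; Quinlan 4,602.0960; Marchetti 511.3440.
Rounded to nearest cent: Petrov $255.67; Vance $2,301.05; Quinlan $4,602.10; Marchetti $511.34. Sum = $7,670.16.
Sum already equals the total — no adjustment.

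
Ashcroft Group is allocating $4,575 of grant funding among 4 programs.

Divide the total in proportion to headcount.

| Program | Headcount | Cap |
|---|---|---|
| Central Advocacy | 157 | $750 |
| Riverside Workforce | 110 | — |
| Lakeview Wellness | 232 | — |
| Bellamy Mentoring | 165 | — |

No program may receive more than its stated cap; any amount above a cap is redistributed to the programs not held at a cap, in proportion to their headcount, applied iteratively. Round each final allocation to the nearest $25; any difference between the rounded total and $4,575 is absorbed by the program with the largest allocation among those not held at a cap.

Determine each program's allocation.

Central Advocacy: $750; Riverside Workforce: $825; Lakeview Wellness: $1,750; Bellamy Mentoring: $1,250

Combined headcount = 664.
Proportional shares (ignoring caps): Central Advocacy 1,081.74; Riverside Workforce 757.91; Lakeview Wellness 1,598.49; Bellamy Mentoring 1,136.86.
Held at cap: Central Advocacy ($750); residual $3,825 reallocated over remaining headcount 507.
Remaining shares: Riverside Workforce 829.88 → $825; Lakeview Wellness 1,750.30 → $1,750; Bellamy Mentoring 1,244.82 → $1,250.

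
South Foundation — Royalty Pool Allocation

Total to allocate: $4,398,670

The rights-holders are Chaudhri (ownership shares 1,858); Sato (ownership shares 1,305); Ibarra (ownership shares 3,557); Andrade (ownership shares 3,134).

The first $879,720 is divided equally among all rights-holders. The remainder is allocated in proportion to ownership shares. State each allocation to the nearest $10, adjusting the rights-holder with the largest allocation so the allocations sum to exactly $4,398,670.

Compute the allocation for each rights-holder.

$879,720 shared equally gives $219,930 per rights-holder.
Remainder $3,518,950 by ownership shares (total 9,854): Chaudhri 663,508.13 → $663,510; Sato 466,026.97 → $466,030; Ibarra 1,270,235.96 → $1,270,240; Andrade 1,119,178.94 → $1,119,180.
Rounding difference −$10 on remainder applied to Ibarra.
Totals: Chaudhri $219,930 + $663,510 = $883,440; Sato $219,930 + $466,030 = $685,960; Ibarra $219,930 + $1,270,230 = $1,490,160; Andrade $219,930 + $1,119,180 = $1,339,110.

Chaudhri: $883,440; Sato: $685,960; Ibarra: $1,490,160; Andrade: $1,339,110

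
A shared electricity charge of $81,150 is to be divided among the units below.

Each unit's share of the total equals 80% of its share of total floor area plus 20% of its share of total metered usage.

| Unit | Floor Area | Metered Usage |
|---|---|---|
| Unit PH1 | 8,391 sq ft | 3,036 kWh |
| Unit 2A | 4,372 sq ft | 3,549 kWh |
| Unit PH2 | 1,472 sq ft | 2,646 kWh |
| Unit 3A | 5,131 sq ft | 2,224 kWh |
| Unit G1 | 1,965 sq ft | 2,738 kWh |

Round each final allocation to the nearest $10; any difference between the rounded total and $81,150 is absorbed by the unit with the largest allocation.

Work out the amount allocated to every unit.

Unit PH1: $29,010; Unit 2A: $17,360; Unit PH2: $7,510; Unit 3A: $18,160; Unit G1: $9,110

Totals — floor area 21,331, metered usage 14,193.
Composite weights (80% floor area + 20% metered usage): Unit PH1 0.3575; Unit 2A 0.2140; Unit PH2 0.0925; Unit 3A 0.2238; Unit G1 0.1123.
Pro-rata amounts: Unit PH1 29,009.39; Unit 2A 17,364.36; Unit PH2 7,505.73; Unit 3A 18,159.17; Unit G1 9,111.36.
Rounded to nearest $10: Unit PH1 $29,010; Unit 2A $17,360; Unit PH2 $7,510; Unit 3A $18,160; Unit G1 $9,110. Sum = $81,150.
No rounding difference to absorb.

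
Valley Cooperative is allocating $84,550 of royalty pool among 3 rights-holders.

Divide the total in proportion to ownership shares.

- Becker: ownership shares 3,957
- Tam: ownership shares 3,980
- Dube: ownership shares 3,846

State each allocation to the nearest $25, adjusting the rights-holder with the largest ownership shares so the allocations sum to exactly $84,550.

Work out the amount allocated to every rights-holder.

Becker: $28,400; Tam: $28,550; Dube: $27,600

Sum of ownership shares: 3,957 + 3,980 + 3,846 = 11,783.
Unrounded shares: Becker 28,393.82; Tam 28,558.86; Dube 27,597.33.
After rounding ($25): Becker $28,400; Tam $28,550; Dube $27,600. Sum = $84,550.
Sum already equals the total — no adjustment.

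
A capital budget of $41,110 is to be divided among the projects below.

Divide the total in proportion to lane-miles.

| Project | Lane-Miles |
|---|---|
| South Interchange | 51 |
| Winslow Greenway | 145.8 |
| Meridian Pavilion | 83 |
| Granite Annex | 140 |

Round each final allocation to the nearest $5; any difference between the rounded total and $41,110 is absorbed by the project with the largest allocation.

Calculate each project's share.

Combined lane-miles = 419.8.
Unrounded shares: South Interchange 51/419.8 × $41,110 = 4,994.31; Winslow Greenway 145.8/419.8 × $41,110 = 14,277.84; Meridian Pavilion 83/419.8 × $41,110 = 8,127.99; Granite Annex 140/419.8 × $41,110 = 13,709.86.
Rounded to nearest $5: South Interchange $4,995; Winslow Greenway $14,280; Meridian Pavilion $8,130; Granite Annex $13,710. Sum = $41,115.
Difference $41,110 − $41,115 = −$5 applied to largest allocation (Winslow Greenway): Winslow Greenway becomes $14,275.

South Interchange: $4,995; Winslow Greenway: $14,275; Meridian Pavilion: $8,130; Granite Annex: $13,710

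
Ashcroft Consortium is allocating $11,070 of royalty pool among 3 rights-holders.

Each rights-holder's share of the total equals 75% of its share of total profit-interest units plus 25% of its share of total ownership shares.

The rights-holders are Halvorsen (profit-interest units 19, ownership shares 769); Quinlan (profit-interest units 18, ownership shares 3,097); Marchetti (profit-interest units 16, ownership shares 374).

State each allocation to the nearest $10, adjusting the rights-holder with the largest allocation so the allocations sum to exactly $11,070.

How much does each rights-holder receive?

Profit-interest units total 53; ownership shares total 4,240.
Combined weights (75% profit-interest units + 25% ownership shares): Halvorsen 0.3142; Quinlan 0.4373; Marchetti 0.2485.
Pro-rata amounts: Halvorsen 3,478.30; Quinlan 4,841.17; Marchetti 2,750.53.
After rounding ($10): Halvorsen $3,480; Quinlan $4,840; Marchetti $2,750. Sum = $11,070.
No rounding difference to absorb.

Halvorsen: $3,480; Quinlan: $4,840; Marchetti: $2,750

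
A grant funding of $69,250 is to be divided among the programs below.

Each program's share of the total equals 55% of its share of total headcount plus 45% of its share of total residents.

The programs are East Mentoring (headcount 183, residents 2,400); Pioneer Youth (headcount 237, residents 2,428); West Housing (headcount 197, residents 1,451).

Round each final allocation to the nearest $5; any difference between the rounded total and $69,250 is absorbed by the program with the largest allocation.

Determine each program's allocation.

Totals — headcount 617, residents 6,279.
Composite weights (55% headcount + 45% residents): East Mentoring 0.3351; Pioneer Youth 0.3853; West Housing 0.2796.
Unrounded shares: East Mentoring 23,207.75; Pioneer Youth 26,680.14; West Housing 19,362.11.
After rounding ($5): East Mentoring $23,210; Pioneer Youth $26,680; West Housing $19,360. Sum = $69,250.
Rounded total matches; no reconciliation needed.

East Mentoring: $23,210 | Pioneer Youth: $26,680 | West Housing: $19,360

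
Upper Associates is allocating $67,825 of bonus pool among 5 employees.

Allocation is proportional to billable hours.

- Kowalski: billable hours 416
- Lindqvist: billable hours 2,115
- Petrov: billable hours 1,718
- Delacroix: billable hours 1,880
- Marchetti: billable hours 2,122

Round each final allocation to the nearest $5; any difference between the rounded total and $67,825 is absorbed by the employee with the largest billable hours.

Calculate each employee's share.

Kowalski: $3,420; Lindqvist: $17,385; Petrov: $14,120; Delacroix: $15,455; Marchetti: $17,445

Billable hours total: 416 + 2,115 + 1,718 + 1,880 + 2,122 = 8,251.
Unrounded shares: Kowalski 3,419.61; Lindqvist 17,385.76; Petrov 14,122.33; Delacroix 15,454.01; Marchetti 17,443.30.
Rounded to nearest $5: Kowalski $3,420; Lindqvist $17,385; Petrov $14,120; Delacroix $15,455; Marchetti $17,445. Sum = $67,825.
Rounded total matches; no reconciliation needed.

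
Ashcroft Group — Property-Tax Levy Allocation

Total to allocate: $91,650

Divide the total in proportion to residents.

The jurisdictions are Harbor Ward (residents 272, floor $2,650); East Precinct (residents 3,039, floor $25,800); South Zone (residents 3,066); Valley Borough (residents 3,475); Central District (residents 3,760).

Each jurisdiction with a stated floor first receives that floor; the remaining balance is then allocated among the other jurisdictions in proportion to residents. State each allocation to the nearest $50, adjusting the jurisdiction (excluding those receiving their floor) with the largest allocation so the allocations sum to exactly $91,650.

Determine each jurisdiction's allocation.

Harbor Ward: $2,650 | East Precinct: $25,800 | South Zone: $18,800 | Valley Borough: $21,300 | Central District: $23,100

Guaranteed amounts: Harbor Ward $2,650; East Precinct $25,800. Remaining pool $63,200.
Remaining pool split over remaining residents 10,301: South Zone 18,810.91 → $18,800; Valley Borough 21,320.26 → $21,300; Central District 23,068.83 → $23,050.
Rounding difference +$50 applied to Central District → $23,100.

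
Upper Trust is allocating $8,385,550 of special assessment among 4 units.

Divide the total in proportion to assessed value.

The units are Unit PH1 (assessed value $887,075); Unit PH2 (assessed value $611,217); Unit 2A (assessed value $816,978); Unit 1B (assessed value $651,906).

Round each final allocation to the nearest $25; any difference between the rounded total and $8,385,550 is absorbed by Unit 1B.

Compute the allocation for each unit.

Assessed value total: 2,967,176.
Unrounded shares: Unit PH1 887,075/2,967,176 × $8,385,550 = 2,506,966.81; Unit PH2 611,217/2,967,176 × $8,385,550 = 1,727,363.23; Unit 2A 816,978/2,967,176 × $8,385,550 = 2,308,865.35; Unit 1B 651,906/2,967,176 × $8,385,550 = 1,842,354.60.
At nearest $25: Unit PH1 $2,506,975; Unit PH2 $1,727,375; Unit 2A $2,308,875; Unit 1B $1,842,350. Sum = $8,385,575.
Difference $8,385,550 − $8,385,575 = −$25 applied to Unit 1B: Unit 1B becomes $1,842,325.

Unit PH1: $2,506,975; Unit PH2: $1,727,375; Unit 2A: $2,308,875; Unit 1B: $1,842,325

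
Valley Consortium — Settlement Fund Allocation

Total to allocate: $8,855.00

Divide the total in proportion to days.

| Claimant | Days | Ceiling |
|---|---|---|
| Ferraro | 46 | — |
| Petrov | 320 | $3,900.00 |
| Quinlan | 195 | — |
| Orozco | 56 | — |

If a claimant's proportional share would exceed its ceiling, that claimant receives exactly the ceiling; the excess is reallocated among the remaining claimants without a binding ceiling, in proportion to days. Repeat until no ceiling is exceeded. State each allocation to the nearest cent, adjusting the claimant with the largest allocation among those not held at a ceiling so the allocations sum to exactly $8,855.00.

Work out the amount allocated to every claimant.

Total days = 617.
Pro-rata shares before constraints: Ferraro 660.1783; Petrov 4,592.5446; Quinlan 2,798.5818; Orozco 803.6953.
Capped: Petrov ($3,900.00); balance $4,955.00 reallocated over remaining days 297.
Remaining shares: Ferraro 767.4411 → $767.44; Quinlan 3,253.2828 → $3,253.28; Orozco 934.2761 → $934.28.

Ferraro: $767.44 | Petrov: $3,900.00 | Quinlan: $3,253.28 | Orozco: $934.28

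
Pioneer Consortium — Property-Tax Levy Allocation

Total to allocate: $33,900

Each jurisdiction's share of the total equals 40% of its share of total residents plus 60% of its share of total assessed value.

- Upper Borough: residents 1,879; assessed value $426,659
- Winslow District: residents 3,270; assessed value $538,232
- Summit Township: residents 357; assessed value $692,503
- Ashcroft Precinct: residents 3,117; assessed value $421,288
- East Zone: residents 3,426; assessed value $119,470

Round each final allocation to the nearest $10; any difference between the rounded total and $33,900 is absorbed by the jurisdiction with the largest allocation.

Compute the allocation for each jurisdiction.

Residents total 12,049; assessed value total 2,198,152.
Combined weights (40% residents + 60% assessed value): Upper Borough 0.1788; Winslow District 0.2555; Summit Township 0.2009; Ashcroft Precinct 0.2185; East Zone 0.1463.
Raw shares: Upper Borough 6,062.61; Winslow District 8,660.46; Summit Township 6,809.66; Ashcroft Precinct 7,406.16; East Zone 4,961.12.
After rounding ($10): Upper Borough $6,060; Winslow District $8,660; Summit Township $6,810; Ashcroft Precinct $7,410; East Zone $4,960. Sum = $33,900.
Sum already equals the total — no adjustment.

Upper Borough: $6,060 | Winslow District: $8,660 | Summit Township: $6,810 | Ashcroft Precinct: $7,410 | East Zone: $4,960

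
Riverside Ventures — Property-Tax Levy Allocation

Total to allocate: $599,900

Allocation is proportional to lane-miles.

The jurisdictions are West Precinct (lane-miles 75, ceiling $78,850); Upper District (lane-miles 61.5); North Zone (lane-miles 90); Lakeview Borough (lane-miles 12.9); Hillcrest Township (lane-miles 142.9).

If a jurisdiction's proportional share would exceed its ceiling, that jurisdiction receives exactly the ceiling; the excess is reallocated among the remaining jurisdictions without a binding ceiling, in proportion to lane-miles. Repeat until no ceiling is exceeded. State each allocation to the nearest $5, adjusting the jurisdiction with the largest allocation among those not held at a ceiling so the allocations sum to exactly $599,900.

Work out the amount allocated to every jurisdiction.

Sum of lane-miles: 382.3.
Unconstrained shares: West Precinct 117,688.99; Upper District 96,504.97; North Zone 141,226.79; Lakeview Borough 20,242.51; Hillcrest Township 224,236.75.
Cap binds for West Precinct ($78,850); balance $521,050 reallocated over remaining lane-miles 307.3.
Shares after redistribution: Upper District 104,277.82 → $104,280; North Zone 152,601.69 → $152,600; Lakeview Borough 21,872.91 → $21,875; Hillcrest Township 242,297.58 → $242,300.
Rounding difference −$5 applied to Hillcrest Township → $242,295.

West Precinct: $78,850 | Upper District: $104,280 | North Zone: $152,600 | Lakeview Borough: $21,875 | Hillcrest Township: $242,295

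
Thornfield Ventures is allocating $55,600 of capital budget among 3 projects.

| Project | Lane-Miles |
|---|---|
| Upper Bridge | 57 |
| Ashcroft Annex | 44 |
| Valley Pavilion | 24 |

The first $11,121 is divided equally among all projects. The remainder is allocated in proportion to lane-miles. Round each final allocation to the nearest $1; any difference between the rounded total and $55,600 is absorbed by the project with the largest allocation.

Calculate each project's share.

Upper Bridge: $23,989; Ashcroft Annex: $19,364; Valley Pavilion: $12,247

$11,121 shared equally gives $3,707 per project.
Remainder $44,479 by lane-miles (total 125): Upper Bridge 20,282.42 → $20,282; Ashcroft Annex 15,656.61 → $15,657; Valley Pavilion 8,539.97 → $8,540.
Totals: Upper Bridge $3,707 + $20,282 = $23,989; Ashcroft Annex $3,707 + $15,657 = $19,364; Valley Pavilion $3,707 + $8,540 = $12,247.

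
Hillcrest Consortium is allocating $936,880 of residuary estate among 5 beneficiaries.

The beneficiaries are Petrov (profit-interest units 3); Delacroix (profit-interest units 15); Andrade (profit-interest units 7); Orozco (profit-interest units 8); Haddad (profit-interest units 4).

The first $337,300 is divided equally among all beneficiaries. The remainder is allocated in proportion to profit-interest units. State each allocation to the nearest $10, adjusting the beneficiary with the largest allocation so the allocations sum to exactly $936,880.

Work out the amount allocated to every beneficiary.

Equal tier: $337,300 ÷ 5 = $67,460 apiece.
Remainder $599,580 by profit-interest units (total 37): Petrov 48,614.59 → $48,610; Delacroix 243,072.97 → $243,070; Andrade 113,434.05 → $113,430; Orozco 129,638.92 → $129,640; Haddad 64,819.46 → $64,820.
Rounding difference +$10 on remainder applied to Delacroix.
Totals: Petrov $67,460 + $48,610 = $116,070; Delacroix $67,460 + $243,080 = $310,540; Andrade $67,460 + $113,430 = $180,890; Orozco $67,460 + $129,640 = $197,100; Haddad $67,460 + $64,820 = $132,280.

Petrov: $116,070; Delacroix: $310,540; Andrade: $180,890; Orozco: $197,100; Haddad: $132,280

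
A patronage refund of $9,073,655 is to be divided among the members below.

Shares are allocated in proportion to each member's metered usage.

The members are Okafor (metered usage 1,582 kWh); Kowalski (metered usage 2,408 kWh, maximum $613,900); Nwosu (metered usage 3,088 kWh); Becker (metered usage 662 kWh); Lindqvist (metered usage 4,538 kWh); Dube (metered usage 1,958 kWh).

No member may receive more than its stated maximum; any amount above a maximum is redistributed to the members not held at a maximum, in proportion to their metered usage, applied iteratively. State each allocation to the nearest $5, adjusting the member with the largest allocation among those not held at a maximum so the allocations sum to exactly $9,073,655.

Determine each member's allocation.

Sum of metered usage: 14,236.
Unconstrained shares: Okafor 1,008,325.53; Kowalski 1,534,796.38; Nwosu 1,968,210.64; Becker 421,941.53; Lindqvist 2,892,402.81; Dube 1,247,978.12.
Held at cap: Kowalski ($613,900); residual $8,459,755 reallocated over remaining metered usage 11,828.
Shares after redistribution: Okafor 1,131,495.81 → $1,131,495; Nwosu 2,208,634.04 → $2,208,635; Becker 473,483.07 → $473,485; Lindqvist 3,245,719.33 → $3,245,720; Dube 1,400,422.75 → $1,400,425.
Rounding difference −$5 applied to Lindqvist → $3,245,715.

Okafor: $1,131,495 · Kowalski: $613,900 · Nwosu: $2,208,635 · Becker: $473,485 · Lindqvist: $3,245,715 · Dube: $1,400,425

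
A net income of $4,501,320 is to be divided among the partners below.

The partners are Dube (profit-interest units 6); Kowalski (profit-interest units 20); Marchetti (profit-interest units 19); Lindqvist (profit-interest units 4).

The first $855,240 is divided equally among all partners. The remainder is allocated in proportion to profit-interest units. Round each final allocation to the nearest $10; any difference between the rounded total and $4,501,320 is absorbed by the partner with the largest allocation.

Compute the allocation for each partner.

Dube: $660,270; Kowalski: $1,702,000; Marchetti: $1,627,600; Lindqvist: $511,450

First tranche $855,240 split equally: $213,810 each.
Remainder $3,646,080 by profit-interest units (total 49): Dube 446,458.78 → $446,460; Kowalski 1,488,195.92 → $1,488,200; Marchetti 1,413,786.12 → $1,413,790; Lindqvist 297,639.18 → $297,640.
Rounding difference −$10 on remainder applied to Kowalski.
Totals: Dube $213,810 + $446,460 = $660,270; Kowalski $213,810 + $1,488,190 = $1,702,000; Marchetti $213,810 + $1,413,790 = $1,627,600; Lindqvist $213,810 + $297,640 = $511,450.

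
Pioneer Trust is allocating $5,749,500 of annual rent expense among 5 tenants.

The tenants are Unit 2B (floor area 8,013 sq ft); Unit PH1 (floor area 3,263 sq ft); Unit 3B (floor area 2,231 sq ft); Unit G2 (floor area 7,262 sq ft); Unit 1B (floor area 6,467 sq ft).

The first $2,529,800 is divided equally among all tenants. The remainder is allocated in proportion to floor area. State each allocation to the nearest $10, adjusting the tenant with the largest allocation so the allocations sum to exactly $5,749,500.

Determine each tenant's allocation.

Unit 2B: $1,453,200 · Unit PH1: $891,700 · Unit 3B: $769,700 · Unit G2: $1,364,440 · Unit 1B: $1,270,460

Equal tier: $2,529,800 ÷ 5 = $505,960 apiece.
Remainder $3,219,700 by floor area (total 27,236): Unit 2B 947,255.69 → $947,260; Unit PH1 385,735.10 → $385,740; Unit 3B 263,737.36 → $263,740; Unit G2 858,476.33 → $858,480; Unit 1B 764,495.52 → $764,500.
Rounding difference −$20 on remainder applied to Unit 2B.
Totals: Unit 2B $505,960 + $947,240 = $1,453,200; Unit PH1 $505,960 + $385,740 = $891,700; Unit 3B $505,960 + $263,740 = $769,700; Unit G2 $505,960 + $858,480 = $1,364,440; Unit 1B $505,960 + $764,500 = $1,270,460.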